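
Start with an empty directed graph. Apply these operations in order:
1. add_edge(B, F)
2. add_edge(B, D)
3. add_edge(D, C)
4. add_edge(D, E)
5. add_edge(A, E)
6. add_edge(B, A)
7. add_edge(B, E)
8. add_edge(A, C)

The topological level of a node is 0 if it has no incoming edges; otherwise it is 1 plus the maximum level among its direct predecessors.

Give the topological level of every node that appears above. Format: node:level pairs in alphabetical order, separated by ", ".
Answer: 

Answer: A:1, B:0, C:2, D:1, E:2, F:1

Derivation:
Op 1: add_edge(B, F). Edges now: 1
Op 2: add_edge(B, D). Edges now: 2
Op 3: add_edge(D, C). Edges now: 3
Op 4: add_edge(D, E). Edges now: 4
Op 5: add_edge(A, E). Edges now: 5
Op 6: add_edge(B, A). Edges now: 6
Op 7: add_edge(B, E). Edges now: 7
Op 8: add_edge(A, C). Edges now: 8
Compute levels (Kahn BFS):
  sources (in-degree 0): B
  process B: level=0
    B->A: in-degree(A)=0, level(A)=1, enqueue
    B->D: in-degree(D)=0, level(D)=1, enqueue
    B->E: in-degree(E)=2, level(E)>=1
    B->F: in-degree(F)=0, level(F)=1, enqueue
  process A: level=1
    A->C: in-degree(C)=1, level(C)>=2
    A->E: in-degree(E)=1, level(E)>=2
  process D: level=1
    D->C: in-degree(C)=0, level(C)=2, enqueue
    D->E: in-degree(E)=0, level(E)=2, enqueue
  process F: level=1
  process C: level=2
  process E: level=2
All levels: A:1, B:0, C:2, D:1, E:2, F:1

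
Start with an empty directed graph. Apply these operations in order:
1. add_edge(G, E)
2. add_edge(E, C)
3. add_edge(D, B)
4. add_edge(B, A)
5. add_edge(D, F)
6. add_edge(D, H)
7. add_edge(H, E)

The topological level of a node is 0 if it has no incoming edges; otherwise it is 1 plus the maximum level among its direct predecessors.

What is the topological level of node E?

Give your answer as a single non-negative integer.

Answer: 2

Derivation:
Op 1: add_edge(G, E). Edges now: 1
Op 2: add_edge(E, C). Edges now: 2
Op 3: add_edge(D, B). Edges now: 3
Op 4: add_edge(B, A). Edges now: 4
Op 5: add_edge(D, F). Edges now: 5
Op 6: add_edge(D, H). Edges now: 6
Op 7: add_edge(H, E). Edges now: 7
Compute levels (Kahn BFS):
  sources (in-degree 0): D, G
  process D: level=0
    D->B: in-degree(B)=0, level(B)=1, enqueue
    D->F: in-degree(F)=0, level(F)=1, enqueue
    D->H: in-degree(H)=0, level(H)=1, enqueue
  process G: level=0
    G->E: in-degree(E)=1, level(E)>=1
  process B: level=1
    B->A: in-degree(A)=0, level(A)=2, enqueue
  process F: level=1
  process H: level=1
    H->E: in-degree(E)=0, level(E)=2, enqueue
  process A: level=2
  process E: level=2
    E->C: in-degree(C)=0, level(C)=3, enqueue
  process C: level=3
All levels: A:2, B:1, C:3, D:0, E:2, F:1, G:0, H:1
level(E) = 2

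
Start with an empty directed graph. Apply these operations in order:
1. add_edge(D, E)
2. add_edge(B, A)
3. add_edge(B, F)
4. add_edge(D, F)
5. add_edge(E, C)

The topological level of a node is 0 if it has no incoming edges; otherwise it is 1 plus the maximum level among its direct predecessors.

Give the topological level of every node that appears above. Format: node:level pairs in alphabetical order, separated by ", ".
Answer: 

Answer: A:1, B:0, C:2, D:0, E:1, F:1

Derivation:
Op 1: add_edge(D, E). Edges now: 1
Op 2: add_edge(B, A). Edges now: 2
Op 3: add_edge(B, F). Edges now: 3
Op 4: add_edge(D, F). Edges now: 4
Op 5: add_edge(E, C). Edges now: 5
Compute levels (Kahn BFS):
  sources (in-degree 0): B, D
  process B: level=0
    B->A: in-degree(A)=0, level(A)=1, enqueue
    B->F: in-degree(F)=1, level(F)>=1
  process D: level=0
    D->E: in-degree(E)=0, level(E)=1, enqueue
    D->F: in-degree(F)=0, level(F)=1, enqueue
  process A: level=1
  process E: level=1
    E->C: in-degree(C)=0, level(C)=2, enqueue
  process F: level=1
  process C: level=2
All levels: A:1, B:0, C:2, D:0, E:1, F:1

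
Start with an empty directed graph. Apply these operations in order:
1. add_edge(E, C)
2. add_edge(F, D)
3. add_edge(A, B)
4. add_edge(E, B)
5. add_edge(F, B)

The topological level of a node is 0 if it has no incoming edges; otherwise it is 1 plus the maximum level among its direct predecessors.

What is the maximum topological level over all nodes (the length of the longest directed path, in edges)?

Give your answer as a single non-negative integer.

Answer: 1

Derivation:
Op 1: add_edge(E, C). Edges now: 1
Op 2: add_edge(F, D). Edges now: 2
Op 3: add_edge(A, B). Edges now: 3
Op 4: add_edge(E, B). Edges now: 4
Op 5: add_edge(F, B). Edges now: 5
Compute levels (Kahn BFS):
  sources (in-degree 0): A, E, F
  process A: level=0
    A->B: in-degree(B)=2, level(B)>=1
  process E: level=0
    E->B: in-degree(B)=1, level(B)>=1
    E->C: in-degree(C)=0, level(C)=1, enqueue
  process F: level=0
    F->B: in-degree(B)=0, level(B)=1, enqueue
    F->D: in-degree(D)=0, level(D)=1, enqueue
  process C: level=1
  process B: level=1
  process D: level=1
All levels: A:0, B:1, C:1, D:1, E:0, F:0
max level = 1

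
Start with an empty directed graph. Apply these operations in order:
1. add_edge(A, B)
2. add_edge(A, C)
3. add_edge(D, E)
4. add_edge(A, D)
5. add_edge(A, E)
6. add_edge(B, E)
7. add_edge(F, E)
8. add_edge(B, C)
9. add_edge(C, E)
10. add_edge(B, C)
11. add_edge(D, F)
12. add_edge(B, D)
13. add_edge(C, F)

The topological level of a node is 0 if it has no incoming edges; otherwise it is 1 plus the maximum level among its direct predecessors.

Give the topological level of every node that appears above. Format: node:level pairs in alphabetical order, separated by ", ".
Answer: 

Answer: A:0, B:1, C:2, D:2, E:4, F:3

Derivation:
Op 1: add_edge(A, B). Edges now: 1
Op 2: add_edge(A, C). Edges now: 2
Op 3: add_edge(D, E). Edges now: 3
Op 4: add_edge(A, D). Edges now: 4
Op 5: add_edge(A, E). Edges now: 5
Op 6: add_edge(B, E). Edges now: 6
Op 7: add_edge(F, E). Edges now: 7
Op 8: add_edge(B, C). Edges now: 8
Op 9: add_edge(C, E). Edges now: 9
Op 10: add_edge(B, C) (duplicate, no change). Edges now: 9
Op 11: add_edge(D, F). Edges now: 10
Op 12: add_edge(B, D). Edges now: 11
Op 13: add_edge(C, F). Edges now: 12
Compute levels (Kahn BFS):
  sources (in-degree 0): A
  process A: level=0
    A->B: in-degree(B)=0, level(B)=1, enqueue
    A->C: in-degree(C)=1, level(C)>=1
    A->D: in-degree(D)=1, level(D)>=1
    A->E: in-degree(E)=4, level(E)>=1
  process B: level=1
    B->C: in-degree(C)=0, level(C)=2, enqueue
    B->D: in-degree(D)=0, level(D)=2, enqueue
    B->E: in-degree(E)=3, level(E)>=2
  process C: level=2
    C->E: in-degree(E)=2, level(E)>=3
    C->F: in-degree(F)=1, level(F)>=3
  process D: level=2
    D->E: in-degree(E)=1, level(E)>=3
    D->F: in-degree(F)=0, level(F)=3, enqueue
  process F: level=3
    F->E: in-degree(E)=0, level(E)=4, enqueue
  process E: level=4
All levels: A:0, B:1, C:2, D:2, E:4, F:3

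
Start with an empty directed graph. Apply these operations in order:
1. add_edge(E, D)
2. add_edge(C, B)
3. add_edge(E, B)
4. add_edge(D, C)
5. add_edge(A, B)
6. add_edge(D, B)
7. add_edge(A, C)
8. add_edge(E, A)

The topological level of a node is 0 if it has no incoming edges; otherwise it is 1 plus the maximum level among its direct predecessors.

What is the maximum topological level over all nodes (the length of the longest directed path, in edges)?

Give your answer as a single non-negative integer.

Op 1: add_edge(E, D). Edges now: 1
Op 2: add_edge(C, B). Edges now: 2
Op 3: add_edge(E, B). Edges now: 3
Op 4: add_edge(D, C). Edges now: 4
Op 5: add_edge(A, B). Edges now: 5
Op 6: add_edge(D, B). Edges now: 6
Op 7: add_edge(A, C). Edges now: 7
Op 8: add_edge(E, A). Edges now: 8
Compute levels (Kahn BFS):
  sources (in-degree 0): E
  process E: level=0
    E->A: in-degree(A)=0, level(A)=1, enqueue
    E->B: in-degree(B)=3, level(B)>=1
    E->D: in-degree(D)=0, level(D)=1, enqueue
  process A: level=1
    A->B: in-degree(B)=2, level(B)>=2
    A->C: in-degree(C)=1, level(C)>=2
  process D: level=1
    D->B: in-degree(B)=1, level(B)>=2
    D->C: in-degree(C)=0, level(C)=2, enqueue
  process C: level=2
    C->B: in-degree(B)=0, level(B)=3, enqueue
  process B: level=3
All levels: A:1, B:3, C:2, D:1, E:0
max level = 3

Answer: 3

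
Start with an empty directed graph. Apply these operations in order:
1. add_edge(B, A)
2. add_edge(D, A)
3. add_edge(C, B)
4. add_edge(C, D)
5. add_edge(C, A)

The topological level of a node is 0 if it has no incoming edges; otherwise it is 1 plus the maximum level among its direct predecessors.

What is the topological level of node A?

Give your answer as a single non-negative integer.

Op 1: add_edge(B, A). Edges now: 1
Op 2: add_edge(D, A). Edges now: 2
Op 3: add_edge(C, B). Edges now: 3
Op 4: add_edge(C, D). Edges now: 4
Op 5: add_edge(C, A). Edges now: 5
Compute levels (Kahn BFS):
  sources (in-degree 0): C
  process C: level=0
    C->A: in-degree(A)=2, level(A)>=1
    C->B: in-degree(B)=0, level(B)=1, enqueue
    C->D: in-degree(D)=0, level(D)=1, enqueue
  process B: level=1
    B->A: in-degree(A)=1, level(A)>=2
  process D: level=1
    D->A: in-degree(A)=0, level(A)=2, enqueue
  process A: level=2
All levels: A:2, B:1, C:0, D:1
level(A) = 2

Answer: 2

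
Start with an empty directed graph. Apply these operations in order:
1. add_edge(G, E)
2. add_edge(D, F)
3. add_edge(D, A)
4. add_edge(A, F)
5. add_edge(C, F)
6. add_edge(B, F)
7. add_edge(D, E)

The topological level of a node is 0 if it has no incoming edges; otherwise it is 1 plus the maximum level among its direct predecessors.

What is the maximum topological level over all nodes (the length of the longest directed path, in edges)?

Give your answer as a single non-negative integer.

Op 1: add_edge(G, E). Edges now: 1
Op 2: add_edge(D, F). Edges now: 2
Op 3: add_edge(D, A). Edges now: 3
Op 4: add_edge(A, F). Edges now: 4
Op 5: add_edge(C, F). Edges now: 5
Op 6: add_edge(B, F). Edges now: 6
Op 7: add_edge(D, E). Edges now: 7
Compute levels (Kahn BFS):
  sources (in-degree 0): B, C, D, G
  process B: level=0
    B->F: in-degree(F)=3, level(F)>=1
  process C: level=0
    C->F: in-degree(F)=2, level(F)>=1
  process D: level=0
    D->A: in-degree(A)=0, level(A)=1, enqueue
    D->E: in-degree(E)=1, level(E)>=1
    D->F: in-degree(F)=1, level(F)>=1
  process G: level=0
    G->E: in-degree(E)=0, level(E)=1, enqueue
  process A: level=1
    A->F: in-degree(F)=0, level(F)=2, enqueue
  process E: level=1
  process F: level=2
All levels: A:1, B:0, C:0, D:0, E:1, F:2, G:0
max level = 2

Answer: 2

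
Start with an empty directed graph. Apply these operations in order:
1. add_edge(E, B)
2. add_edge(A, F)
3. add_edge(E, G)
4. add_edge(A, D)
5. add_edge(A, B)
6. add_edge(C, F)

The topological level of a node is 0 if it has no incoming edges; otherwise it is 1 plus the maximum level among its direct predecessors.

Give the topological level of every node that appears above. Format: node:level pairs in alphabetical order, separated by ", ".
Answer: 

Answer: A:0, B:1, C:0, D:1, E:0, F:1, G:1

Derivation:
Op 1: add_edge(E, B). Edges now: 1
Op 2: add_edge(A, F). Edges now: 2
Op 3: add_edge(E, G). Edges now: 3
Op 4: add_edge(A, D). Edges now: 4
Op 5: add_edge(A, B). Edges now: 5
Op 6: add_edge(C, F). Edges now: 6
Compute levels (Kahn BFS):
  sources (in-degree 0): A, C, E
  process A: level=0
    A->B: in-degree(B)=1, level(B)>=1
    A->D: in-degree(D)=0, level(D)=1, enqueue
    A->F: in-degree(F)=1, level(F)>=1
  process C: level=0
    C->F: in-degree(F)=0, level(F)=1, enqueue
  process E: level=0
    E->B: in-degree(B)=0, level(B)=1, enqueue
    E->G: in-degree(G)=0, level(G)=1, enqueue
  process D: level=1
  process F: level=1
  process B: level=1
  process G: level=1
All levels: A:0, B:1, C:0, D:1, E:0, F:1, G:1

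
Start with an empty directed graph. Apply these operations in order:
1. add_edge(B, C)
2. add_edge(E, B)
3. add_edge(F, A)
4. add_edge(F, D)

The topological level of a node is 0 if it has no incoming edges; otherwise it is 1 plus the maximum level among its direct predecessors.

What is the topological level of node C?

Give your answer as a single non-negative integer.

Answer: 2

Derivation:
Op 1: add_edge(B, C). Edges now: 1
Op 2: add_edge(E, B). Edges now: 2
Op 3: add_edge(F, A). Edges now: 3
Op 4: add_edge(F, D). Edges now: 4
Compute levels (Kahn BFS):
  sources (in-degree 0): E, F
  process E: level=0
    E->B: in-degree(B)=0, level(B)=1, enqueue
  process F: level=0
    F->A: in-degree(A)=0, level(A)=1, enqueue
    F->D: in-degree(D)=0, level(D)=1, enqueue
  process B: level=1
    B->C: in-degree(C)=0, level(C)=2, enqueue
  process A: level=1
  process D: level=1
  process C: level=2
All levels: A:1, B:1, C:2, D:1, E:0, F:0
level(C) = 2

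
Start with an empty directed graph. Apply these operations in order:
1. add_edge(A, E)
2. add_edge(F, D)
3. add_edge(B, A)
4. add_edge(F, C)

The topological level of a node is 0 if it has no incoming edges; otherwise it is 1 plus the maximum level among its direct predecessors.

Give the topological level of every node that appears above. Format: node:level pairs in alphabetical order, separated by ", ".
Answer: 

Answer: A:1, B:0, C:1, D:1, E:2, F:0

Derivation:
Op 1: add_edge(A, E). Edges now: 1
Op 2: add_edge(F, D). Edges now: 2
Op 3: add_edge(B, A). Edges now: 3
Op 4: add_edge(F, C). Edges now: 4
Compute levels (Kahn BFS):
  sources (in-degree 0): B, F
  process B: level=0
    B->A: in-degree(A)=0, level(A)=1, enqueue
  process F: level=0
    F->C: in-degree(C)=0, level(C)=1, enqueue
    F->D: in-degree(D)=0, level(D)=1, enqueue
  process A: level=1
    A->E: in-degree(E)=0, level(E)=2, enqueue
  process C: level=1
  process D: level=1
  process E: level=2
All levels: A:1, B:0, C:1, D:1, E:2, F:0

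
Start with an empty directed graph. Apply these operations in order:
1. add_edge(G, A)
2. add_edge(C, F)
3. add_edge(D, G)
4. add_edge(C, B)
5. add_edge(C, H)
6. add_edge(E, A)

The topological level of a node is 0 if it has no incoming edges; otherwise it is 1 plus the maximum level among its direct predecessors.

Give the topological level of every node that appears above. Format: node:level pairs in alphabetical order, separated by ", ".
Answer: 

Answer: A:2, B:1, C:0, D:0, E:0, F:1, G:1, H:1

Derivation:
Op 1: add_edge(G, A). Edges now: 1
Op 2: add_edge(C, F). Edges now: 2
Op 3: add_edge(D, G). Edges now: 3
Op 4: add_edge(C, B). Edges now: 4
Op 5: add_edge(C, H). Edges now: 5
Op 6: add_edge(E, A). Edges now: 6
Compute levels (Kahn BFS):
  sources (in-degree 0): C, D, E
  process C: level=0
    C->B: in-degree(B)=0, level(B)=1, enqueue
    C->F: in-degree(F)=0, level(F)=1, enqueue
    C->H: in-degree(H)=0, level(H)=1, enqueue
  process D: level=0
    D->G: in-degree(G)=0, level(G)=1, enqueue
  process E: level=0
    E->A: in-degree(A)=1, level(A)>=1
  process B: level=1
  process F: level=1
  process H: level=1
  process G: level=1
    G->A: in-degree(A)=0, level(A)=2, enqueue
  process A: level=2
All levels: A:2, B:1, C:0, D:0, E:0, F:1, G:1, H:1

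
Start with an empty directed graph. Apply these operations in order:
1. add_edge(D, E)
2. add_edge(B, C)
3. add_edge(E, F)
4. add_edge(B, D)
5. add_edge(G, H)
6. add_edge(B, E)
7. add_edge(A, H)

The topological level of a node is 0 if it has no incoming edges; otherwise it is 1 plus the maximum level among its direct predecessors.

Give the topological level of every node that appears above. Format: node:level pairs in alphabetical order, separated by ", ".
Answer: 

Op 1: add_edge(D, E). Edges now: 1
Op 2: add_edge(B, C). Edges now: 2
Op 3: add_edge(E, F). Edges now: 3
Op 4: add_edge(B, D). Edges now: 4
Op 5: add_edge(G, H). Edges now: 5
Op 6: add_edge(B, E). Edges now: 6
Op 7: add_edge(A, H). Edges now: 7
Compute levels (Kahn BFS):
  sources (in-degree 0): A, B, G
  process A: level=0
    A->H: in-degree(H)=1, level(H)>=1
  process B: level=0
    B->C: in-degree(C)=0, level(C)=1, enqueue
    B->D: in-degree(D)=0, level(D)=1, enqueue
    B->E: in-degree(E)=1, level(E)>=1
  process G: level=0
    G->H: in-degree(H)=0, level(H)=1, enqueue
  process C: level=1
  process D: level=1
    D->E: in-degree(E)=0, level(E)=2, enqueue
  process H: level=1
  process E: level=2
    E->F: in-degree(F)=0, level(F)=3, enqueue
  process F: level=3
All levels: A:0, B:0, C:1, D:1, E:2, F:3, G:0, H:1

Answer: A:0, B:0, C:1, D:1, E:2, F:3, G:0, H:1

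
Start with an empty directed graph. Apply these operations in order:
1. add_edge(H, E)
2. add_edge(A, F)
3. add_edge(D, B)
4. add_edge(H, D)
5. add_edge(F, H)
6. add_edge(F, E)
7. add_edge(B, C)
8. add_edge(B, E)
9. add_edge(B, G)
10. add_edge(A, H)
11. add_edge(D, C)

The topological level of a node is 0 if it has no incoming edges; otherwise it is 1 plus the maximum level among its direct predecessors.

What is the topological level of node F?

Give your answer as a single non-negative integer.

Answer: 1

Derivation:
Op 1: add_edge(H, E). Edges now: 1
Op 2: add_edge(A, F). Edges now: 2
Op 3: add_edge(D, B). Edges now: 3
Op 4: add_edge(H, D). Edges now: 4
Op 5: add_edge(F, H). Edges now: 5
Op 6: add_edge(F, E). Edges now: 6
Op 7: add_edge(B, C). Edges now: 7
Op 8: add_edge(B, E). Edges now: 8
Op 9: add_edge(B, G). Edges now: 9
Op 10: add_edge(A, H). Edges now: 10
Op 11: add_edge(D, C). Edges now: 11
Compute levels (Kahn BFS):
  sources (in-degree 0): A
  process A: level=0
    A->F: in-degree(F)=0, level(F)=1, enqueue
    A->H: in-degree(H)=1, level(H)>=1
  process F: level=1
    F->E: in-degree(E)=2, level(E)>=2
    F->H: in-degree(H)=0, level(H)=2, enqueue
  process H: level=2
    H->D: in-degree(D)=0, level(D)=3, enqueue
    H->E: in-degree(E)=1, level(E)>=3
  process D: level=3
    D->B: in-degree(B)=0, level(B)=4, enqueue
    D->C: in-degree(C)=1, level(C)>=4
  process B: level=4
    B->C: in-degree(C)=0, level(C)=5, enqueue
    B->E: in-degree(E)=0, level(E)=5, enqueue
    B->G: in-degree(G)=0, level(G)=5, enqueue
  process C: level=5
  process E: level=5
  process G: level=5
All levels: A:0, B:4, C:5, D:3, E:5, F:1, G:5, H:2
level(F) = 1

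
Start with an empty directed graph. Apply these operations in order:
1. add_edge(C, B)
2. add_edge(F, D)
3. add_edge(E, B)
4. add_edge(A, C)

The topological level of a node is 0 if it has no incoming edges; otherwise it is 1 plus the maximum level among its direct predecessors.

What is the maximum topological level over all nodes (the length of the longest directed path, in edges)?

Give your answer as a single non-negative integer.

Answer: 2

Derivation:
Op 1: add_edge(C, B). Edges now: 1
Op 2: add_edge(F, D). Edges now: 2
Op 3: add_edge(E, B). Edges now: 3
Op 4: add_edge(A, C). Edges now: 4
Compute levels (Kahn BFS):
  sources (in-degree 0): A, E, F
  process A: level=0
    A->C: in-degree(C)=0, level(C)=1, enqueue
  process E: level=0
    E->B: in-degree(B)=1, level(B)>=1
  process F: level=0
    F->D: in-degree(D)=0, level(D)=1, enqueue
  process C: level=1
    C->B: in-degree(B)=0, level(B)=2, enqueue
  process D: level=1
  process B: level=2
All levels: A:0, B:2, C:1, D:1, E:0, F:0
max level = 2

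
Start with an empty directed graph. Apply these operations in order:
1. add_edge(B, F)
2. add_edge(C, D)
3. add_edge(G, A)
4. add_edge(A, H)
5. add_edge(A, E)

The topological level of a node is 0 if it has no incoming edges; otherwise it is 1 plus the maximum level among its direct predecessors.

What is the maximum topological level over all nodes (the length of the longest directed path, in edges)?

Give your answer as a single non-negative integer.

Op 1: add_edge(B, F). Edges now: 1
Op 2: add_edge(C, D). Edges now: 2
Op 3: add_edge(G, A). Edges now: 3
Op 4: add_edge(A, H). Edges now: 4
Op 5: add_edge(A, E). Edges now: 5
Compute levels (Kahn BFS):
  sources (in-degree 0): B, C, G
  process B: level=0
    B->F: in-degree(F)=0, level(F)=1, enqueue
  process C: level=0
    C->D: in-degree(D)=0, level(D)=1, enqueue
  process G: level=0
    G->A: in-degree(A)=0, level(A)=1, enqueue
  process F: level=1
  process D: level=1
  process A: level=1
    A->E: in-degree(E)=0, level(E)=2, enqueue
    A->H: in-degree(H)=0, level(H)=2, enqueue
  process E: level=2
  process H: level=2
All levels: A:1, B:0, C:0, D:1, E:2, F:1, G:0, H:2
max level = 2

Answer: 2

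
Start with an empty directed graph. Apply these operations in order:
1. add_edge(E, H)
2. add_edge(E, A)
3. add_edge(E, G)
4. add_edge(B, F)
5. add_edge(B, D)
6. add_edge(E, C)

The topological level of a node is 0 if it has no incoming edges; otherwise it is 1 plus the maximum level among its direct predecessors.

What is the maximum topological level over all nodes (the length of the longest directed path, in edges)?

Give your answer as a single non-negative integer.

Answer: 1

Derivation:
Op 1: add_edge(E, H). Edges now: 1
Op 2: add_edge(E, A). Edges now: 2
Op 3: add_edge(E, G). Edges now: 3
Op 4: add_edge(B, F). Edges now: 4
Op 5: add_edge(B, D). Edges now: 5
Op 6: add_edge(E, C). Edges now: 6
Compute levels (Kahn BFS):
  sources (in-degree 0): B, E
  process B: level=0
    B->D: in-degree(D)=0, level(D)=1, enqueue
    B->F: in-degree(F)=0, level(F)=1, enqueue
  process E: level=0
    E->A: in-degree(A)=0, level(A)=1, enqueue
    E->C: in-degree(C)=0, level(C)=1, enqueue
    E->G: in-degree(G)=0, level(G)=1, enqueue
    E->H: in-degree(H)=0, level(H)=1, enqueue
  process D: level=1
  process F: level=1
  process A: level=1
  process C: level=1
  process G: level=1
  process H: level=1
All levels: A:1, B:0, C:1, D:1, E:0, F:1, G:1, H:1
max level = 1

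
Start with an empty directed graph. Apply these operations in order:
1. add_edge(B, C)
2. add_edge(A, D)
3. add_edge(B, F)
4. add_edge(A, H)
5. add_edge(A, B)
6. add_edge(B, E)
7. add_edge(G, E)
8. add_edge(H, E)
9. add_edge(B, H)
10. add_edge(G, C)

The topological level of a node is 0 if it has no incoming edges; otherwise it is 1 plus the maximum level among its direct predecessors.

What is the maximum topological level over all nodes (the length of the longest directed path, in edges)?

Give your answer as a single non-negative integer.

Answer: 3

Derivation:
Op 1: add_edge(B, C). Edges now: 1
Op 2: add_edge(A, D). Edges now: 2
Op 3: add_edge(B, F). Edges now: 3
Op 4: add_edge(A, H). Edges now: 4
Op 5: add_edge(A, B). Edges now: 5
Op 6: add_edge(B, E). Edges now: 6
Op 7: add_edge(G, E). Edges now: 7
Op 8: add_edge(H, E). Edges now: 8
Op 9: add_edge(B, H). Edges now: 9
Op 10: add_edge(G, C). Edges now: 10
Compute levels (Kahn BFS):
  sources (in-degree 0): A, G
  process A: level=0
    A->B: in-degree(B)=0, level(B)=1, enqueue
    A->D: in-degree(D)=0, level(D)=1, enqueue
    A->H: in-degree(H)=1, level(H)>=1
  process G: level=0
    G->C: in-degree(C)=1, level(C)>=1
    G->E: in-degree(E)=2, level(E)>=1
  process B: level=1
    B->C: in-degree(C)=0, level(C)=2, enqueue
    B->E: in-degree(E)=1, level(E)>=2
    B->F: in-degree(F)=0, level(F)=2, enqueue
    B->H: in-degree(H)=0, level(H)=2, enqueue
  process D: level=1
  process C: level=2
  process F: level=2
  process H: level=2
    H->E: in-degree(E)=0, level(E)=3, enqueue
  process E: level=3
All levels: A:0, B:1, C:2, D:1, E:3, F:2, G:0, H:2
max level = 3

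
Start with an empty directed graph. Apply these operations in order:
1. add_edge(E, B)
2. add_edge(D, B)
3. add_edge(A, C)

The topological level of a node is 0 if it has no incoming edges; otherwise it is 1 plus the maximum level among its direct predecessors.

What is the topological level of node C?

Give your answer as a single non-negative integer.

Answer: 1

Derivation:
Op 1: add_edge(E, B). Edges now: 1
Op 2: add_edge(D, B). Edges now: 2
Op 3: add_edge(A, C). Edges now: 3
Compute levels (Kahn BFS):
  sources (in-degree 0): A, D, E
  process A: level=0
    A->C: in-degree(C)=0, level(C)=1, enqueue
  process D: level=0
    D->B: in-degree(B)=1, level(B)>=1
  process E: level=0
    E->B: in-degree(B)=0, level(B)=1, enqueue
  process C: level=1
  process B: level=1
All levels: A:0, B:1, C:1, D:0, E:0
level(C) = 1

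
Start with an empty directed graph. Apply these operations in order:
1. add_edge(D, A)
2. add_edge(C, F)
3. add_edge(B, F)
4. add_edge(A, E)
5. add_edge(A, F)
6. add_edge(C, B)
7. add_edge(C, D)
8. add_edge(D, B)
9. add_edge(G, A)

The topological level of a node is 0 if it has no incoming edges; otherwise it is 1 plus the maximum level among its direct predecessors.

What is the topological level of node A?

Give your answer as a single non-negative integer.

Op 1: add_edge(D, A). Edges now: 1
Op 2: add_edge(C, F). Edges now: 2
Op 3: add_edge(B, F). Edges now: 3
Op 4: add_edge(A, E). Edges now: 4
Op 5: add_edge(A, F). Edges now: 5
Op 6: add_edge(C, B). Edges now: 6
Op 7: add_edge(C, D). Edges now: 7
Op 8: add_edge(D, B). Edges now: 8
Op 9: add_edge(G, A). Edges now: 9
Compute levels (Kahn BFS):
  sources (in-degree 0): C, G
  process C: level=0
    C->B: in-degree(B)=1, level(B)>=1
    C->D: in-degree(D)=0, level(D)=1, enqueue
    C->F: in-degree(F)=2, level(F)>=1
  process G: level=0
    G->A: in-degree(A)=1, level(A)>=1
  process D: level=1
    D->A: in-degree(A)=0, level(A)=2, enqueue
    D->B: in-degree(B)=0, level(B)=2, enqueue
  process A: level=2
    A->E: in-degree(E)=0, level(E)=3, enqueue
    A->F: in-degree(F)=1, level(F)>=3
  process B: level=2
    B->F: in-degree(F)=0, level(F)=3, enqueue
  process E: level=3
  process F: level=3
All levels: A:2, B:2, C:0, D:1, E:3, F:3, G:0
level(A) = 2

Answer: 2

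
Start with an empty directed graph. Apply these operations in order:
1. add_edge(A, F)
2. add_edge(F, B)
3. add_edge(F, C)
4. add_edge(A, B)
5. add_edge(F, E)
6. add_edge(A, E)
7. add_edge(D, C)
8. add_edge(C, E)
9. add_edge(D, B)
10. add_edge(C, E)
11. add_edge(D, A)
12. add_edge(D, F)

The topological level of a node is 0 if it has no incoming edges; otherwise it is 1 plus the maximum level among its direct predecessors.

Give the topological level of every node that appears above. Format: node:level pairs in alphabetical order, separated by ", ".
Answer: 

Op 1: add_edge(A, F). Edges now: 1
Op 2: add_edge(F, B). Edges now: 2
Op 3: add_edge(F, C). Edges now: 3
Op 4: add_edge(A, B). Edges now: 4
Op 5: add_edge(F, E). Edges now: 5
Op 6: add_edge(A, E). Edges now: 6
Op 7: add_edge(D, C). Edges now: 7
Op 8: add_edge(C, E). Edges now: 8
Op 9: add_edge(D, B). Edges now: 9
Op 10: add_edge(C, E) (duplicate, no change). Edges now: 9
Op 11: add_edge(D, A). Edges now: 10
Op 12: add_edge(D, F). Edges now: 11
Compute levels (Kahn BFS):
  sources (in-degree 0): D
  process D: level=0
    D->A: in-degree(A)=0, level(A)=1, enqueue
    D->B: in-degree(B)=2, level(B)>=1
    D->C: in-degree(C)=1, level(C)>=1
    D->F: in-degree(F)=1, level(F)>=1
  process A: level=1
    A->B: in-degree(B)=1, level(B)>=2
    A->E: in-degree(E)=2, level(E)>=2
    A->F: in-degree(F)=0, level(F)=2, enqueue
  process F: level=2
    F->B: in-degree(B)=0, level(B)=3, enqueue
    F->C: in-degree(C)=0, level(C)=3, enqueue
    F->E: in-degree(E)=1, level(E)>=3
  process B: level=3
  process C: level=3
    C->E: in-degree(E)=0, level(E)=4, enqueue
  process E: level=4
All levels: A:1, B:3, C:3, D:0, E:4, F:2

Answer: A:1, B:3, C:3, D:0, E:4, F:2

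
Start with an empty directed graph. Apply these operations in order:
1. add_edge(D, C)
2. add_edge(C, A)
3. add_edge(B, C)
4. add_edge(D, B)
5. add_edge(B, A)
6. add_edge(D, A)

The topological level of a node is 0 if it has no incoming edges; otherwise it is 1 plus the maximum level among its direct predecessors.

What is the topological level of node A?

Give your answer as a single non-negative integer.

Answer: 3

Derivation:
Op 1: add_edge(D, C). Edges now: 1
Op 2: add_edge(C, A). Edges now: 2
Op 3: add_edge(B, C). Edges now: 3
Op 4: add_edge(D, B). Edges now: 4
Op 5: add_edge(B, A). Edges now: 5
Op 6: add_edge(D, A). Edges now: 6
Compute levels (Kahn BFS):
  sources (in-degree 0): D
  process D: level=0
    D->A: in-degree(A)=2, level(A)>=1
    D->B: in-degree(B)=0, level(B)=1, enqueue
    D->C: in-degree(C)=1, level(C)>=1
  process B: level=1
    B->A: in-degree(A)=1, level(A)>=2
    B->C: in-degree(C)=0, level(C)=2, enqueue
  process C: level=2
    C->A: in-degree(A)=0, level(A)=3, enqueue
  process A: level=3
All levels: A:3, B:1, C:2, D:0
level(A) = 3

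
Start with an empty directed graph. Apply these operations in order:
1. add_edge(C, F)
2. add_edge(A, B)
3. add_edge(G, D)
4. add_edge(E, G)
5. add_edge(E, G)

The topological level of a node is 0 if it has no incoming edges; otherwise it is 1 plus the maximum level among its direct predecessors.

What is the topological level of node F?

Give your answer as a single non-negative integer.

Op 1: add_edge(C, F). Edges now: 1
Op 2: add_edge(A, B). Edges now: 2
Op 3: add_edge(G, D). Edges now: 3
Op 4: add_edge(E, G). Edges now: 4
Op 5: add_edge(E, G) (duplicate, no change). Edges now: 4
Compute levels (Kahn BFS):
  sources (in-degree 0): A, C, E
  process A: level=0
    A->B: in-degree(B)=0, level(B)=1, enqueue
  process C: level=0
    C->F: in-degree(F)=0, level(F)=1, enqueue
  process E: level=0
    E->G: in-degree(G)=0, level(G)=1, enqueue
  process B: level=1
  process F: level=1
  process G: level=1
    G->D: in-degree(D)=0, level(D)=2, enqueue
  process D: level=2
All levels: A:0, B:1, C:0, D:2, E:0, F:1, G:1
level(F) = 1

Answer: 1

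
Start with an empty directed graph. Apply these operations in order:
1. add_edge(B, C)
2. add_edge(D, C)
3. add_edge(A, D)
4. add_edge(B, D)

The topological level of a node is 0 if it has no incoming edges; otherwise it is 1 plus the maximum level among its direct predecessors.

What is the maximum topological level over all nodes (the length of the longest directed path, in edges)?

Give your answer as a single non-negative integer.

Answer: 2

Derivation:
Op 1: add_edge(B, C). Edges now: 1
Op 2: add_edge(D, C). Edges now: 2
Op 3: add_edge(A, D). Edges now: 3
Op 4: add_edge(B, D). Edges now: 4
Compute levels (Kahn BFS):
  sources (in-degree 0): A, B
  process A: level=0
    A->D: in-degree(D)=1, level(D)>=1
  process B: level=0
    B->C: in-degree(C)=1, level(C)>=1
    B->D: in-degree(D)=0, level(D)=1, enqueue
  process D: level=1
    D->C: in-degree(C)=0, level(C)=2, enqueue
  process C: level=2
All levels: A:0, B:0, C:2, D:1
max level = 2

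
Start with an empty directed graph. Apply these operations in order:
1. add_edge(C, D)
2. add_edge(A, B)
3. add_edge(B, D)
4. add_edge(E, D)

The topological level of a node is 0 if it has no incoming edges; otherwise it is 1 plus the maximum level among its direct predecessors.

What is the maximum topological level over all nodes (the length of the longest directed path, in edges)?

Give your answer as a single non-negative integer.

Answer: 2

Derivation:
Op 1: add_edge(C, D). Edges now: 1
Op 2: add_edge(A, B). Edges now: 2
Op 3: add_edge(B, D). Edges now: 3
Op 4: add_edge(E, D). Edges now: 4
Compute levels (Kahn BFS):
  sources (in-degree 0): A, C, E
  process A: level=0
    A->B: in-degree(B)=0, level(B)=1, enqueue
  process C: level=0
    C->D: in-degree(D)=2, level(D)>=1
  process E: level=0
    E->D: in-degree(D)=1, level(D)>=1
  process B: level=1
    B->D: in-degree(D)=0, level(D)=2, enqueue
  process D: level=2
All levels: A:0, B:1, C:0, D:2, E:0
max level = 2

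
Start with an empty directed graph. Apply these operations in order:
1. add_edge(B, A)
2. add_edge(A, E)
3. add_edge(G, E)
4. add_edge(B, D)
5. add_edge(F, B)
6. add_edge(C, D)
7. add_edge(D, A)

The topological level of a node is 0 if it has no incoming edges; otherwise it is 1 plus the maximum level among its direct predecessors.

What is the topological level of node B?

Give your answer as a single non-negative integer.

Answer: 1

Derivation:
Op 1: add_edge(B, A). Edges now: 1
Op 2: add_edge(A, E). Edges now: 2
Op 3: add_edge(G, E). Edges now: 3
Op 4: add_edge(B, D). Edges now: 4
Op 5: add_edge(F, B). Edges now: 5
Op 6: add_edge(C, D). Edges now: 6
Op 7: add_edge(D, A). Edges now: 7
Compute levels (Kahn BFS):
  sources (in-degree 0): C, F, G
  process C: level=0
    C->D: in-degree(D)=1, level(D)>=1
  process F: level=0
    F->B: in-degree(B)=0, level(B)=1, enqueue
  process G: level=0
    G->E: in-degree(E)=1, level(E)>=1
  process B: level=1
    B->A: in-degree(A)=1, level(A)>=2
    B->D: in-degree(D)=0, level(D)=2, enqueue
  process D: level=2
    D->A: in-degree(A)=0, level(A)=3, enqueue
  process A: level=3
    A->E: in-degree(E)=0, level(E)=4, enqueue
  process E: level=4
All levels: A:3, B:1, C:0, D:2, E:4, F:0, G:0
level(B) = 1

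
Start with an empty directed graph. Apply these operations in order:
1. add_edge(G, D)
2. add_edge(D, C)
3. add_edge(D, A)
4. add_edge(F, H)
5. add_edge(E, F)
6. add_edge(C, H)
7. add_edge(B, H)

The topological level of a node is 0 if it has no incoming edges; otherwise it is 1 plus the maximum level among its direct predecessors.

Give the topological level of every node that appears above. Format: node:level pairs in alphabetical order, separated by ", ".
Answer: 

Op 1: add_edge(G, D). Edges now: 1
Op 2: add_edge(D, C). Edges now: 2
Op 3: add_edge(D, A). Edges now: 3
Op 4: add_edge(F, H). Edges now: 4
Op 5: add_edge(E, F). Edges now: 5
Op 6: add_edge(C, H). Edges now: 6
Op 7: add_edge(B, H). Edges now: 7
Compute levels (Kahn BFS):
  sources (in-degree 0): B, E, G
  process B: level=0
    B->H: in-degree(H)=2, level(H)>=1
  process E: level=0
    E->F: in-degree(F)=0, level(F)=1, enqueue
  process G: level=0
    G->D: in-degree(D)=0, level(D)=1, enqueue
  process F: level=1
    F->H: in-degree(H)=1, level(H)>=2
  process D: level=1
    D->A: in-degree(A)=0, level(A)=2, enqueue
    D->C: in-degree(C)=0, level(C)=2, enqueue
  process A: level=2
  process C: level=2
    C->H: in-degree(H)=0, level(H)=3, enqueue
  process H: level=3
All levels: A:2, B:0, C:2, D:1, E:0, F:1, G:0, H:3

Answer: A:2, B:0, C:2, D:1, E:0, F:1, G:0, H:3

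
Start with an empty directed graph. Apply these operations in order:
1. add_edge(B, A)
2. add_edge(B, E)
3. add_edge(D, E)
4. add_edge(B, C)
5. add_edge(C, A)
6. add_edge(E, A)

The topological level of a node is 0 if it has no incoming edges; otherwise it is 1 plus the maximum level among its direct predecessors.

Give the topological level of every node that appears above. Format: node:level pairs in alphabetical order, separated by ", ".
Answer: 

Answer: A:2, B:0, C:1, D:0, E:1

Derivation:
Op 1: add_edge(B, A). Edges now: 1
Op 2: add_edge(B, E). Edges now: 2
Op 3: add_edge(D, E). Edges now: 3
Op 4: add_edge(B, C). Edges now: 4
Op 5: add_edge(C, A). Edges now: 5
Op 6: add_edge(E, A). Edges now: 6
Compute levels (Kahn BFS):
  sources (in-degree 0): B, D
  process B: level=0
    B->A: in-degree(A)=2, level(A)>=1
    B->C: in-degree(C)=0, level(C)=1, enqueue
    B->E: in-degree(E)=1, level(E)>=1
  process D: level=0
    D->E: in-degree(E)=0, level(E)=1, enqueue
  process C: level=1
    C->A: in-degree(A)=1, level(A)>=2
  process E: level=1
    E->A: in-degree(A)=0, level(A)=2, enqueue
  process A: level=2
All levels: A:2, B:0, C:1, D:0, E:1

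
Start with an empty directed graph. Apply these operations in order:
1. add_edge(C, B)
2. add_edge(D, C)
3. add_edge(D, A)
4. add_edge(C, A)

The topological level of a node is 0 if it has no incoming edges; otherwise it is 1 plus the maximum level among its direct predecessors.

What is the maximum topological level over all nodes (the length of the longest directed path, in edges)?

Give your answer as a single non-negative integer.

Op 1: add_edge(C, B). Edges now: 1
Op 2: add_edge(D, C). Edges now: 2
Op 3: add_edge(D, A). Edges now: 3
Op 4: add_edge(C, A). Edges now: 4
Compute levels (Kahn BFS):
  sources (in-degree 0): D
  process D: level=0
    D->A: in-degree(A)=1, level(A)>=1
    D->C: in-degree(C)=0, level(C)=1, enqueue
  process C: level=1
    C->A: in-degree(A)=0, level(A)=2, enqueue
    C->B: in-degree(B)=0, level(B)=2, enqueue
  process A: level=2
  process B: level=2
All levels: A:2, B:2, C:1, D:0
max level = 2

Answer: 2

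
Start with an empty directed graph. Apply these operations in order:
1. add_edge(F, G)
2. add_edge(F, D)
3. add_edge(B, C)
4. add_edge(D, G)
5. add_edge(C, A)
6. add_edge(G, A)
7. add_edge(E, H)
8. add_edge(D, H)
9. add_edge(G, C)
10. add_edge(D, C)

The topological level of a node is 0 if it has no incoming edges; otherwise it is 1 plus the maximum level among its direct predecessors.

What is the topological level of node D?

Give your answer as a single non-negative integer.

Op 1: add_edge(F, G). Edges now: 1
Op 2: add_edge(F, D). Edges now: 2
Op 3: add_edge(B, C). Edges now: 3
Op 4: add_edge(D, G). Edges now: 4
Op 5: add_edge(C, A). Edges now: 5
Op 6: add_edge(G, A). Edges now: 6
Op 7: add_edge(E, H). Edges now: 7
Op 8: add_edge(D, H). Edges now: 8
Op 9: add_edge(G, C). Edges now: 9
Op 10: add_edge(D, C). Edges now: 10
Compute levels (Kahn BFS):
  sources (in-degree 0): B, E, F
  process B: level=0
    B->C: in-degree(C)=2, level(C)>=1
  process E: level=0
    E->H: in-degree(H)=1, level(H)>=1
  process F: level=0
    F->D: in-degree(D)=0, level(D)=1, enqueue
    F->G: in-degree(G)=1, level(G)>=1
  process D: level=1
    D->C: in-degree(C)=1, level(C)>=2
    D->G: in-degree(G)=0, level(G)=2, enqueue
    D->H: in-degree(H)=0, level(H)=2, enqueue
  process G: level=2
    G->A: in-degree(A)=1, level(A)>=3
    G->C: in-degree(C)=0, level(C)=3, enqueue
  process H: level=2
  process C: level=3
    C->A: in-degree(A)=0, level(A)=4, enqueue
  process A: level=4
All levels: A:4, B:0, C:3, D:1, E:0, F:0, G:2, H:2
level(D) = 1

Answer: 1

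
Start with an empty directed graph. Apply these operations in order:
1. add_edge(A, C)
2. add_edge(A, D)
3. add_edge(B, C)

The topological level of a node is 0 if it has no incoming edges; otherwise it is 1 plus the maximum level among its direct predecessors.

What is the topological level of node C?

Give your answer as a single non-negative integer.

Answer: 1

Derivation:
Op 1: add_edge(A, C). Edges now: 1
Op 2: add_edge(A, D). Edges now: 2
Op 3: add_edge(B, C). Edges now: 3
Compute levels (Kahn BFS):
  sources (in-degree 0): A, B
  process A: level=0
    A->C: in-degree(C)=1, level(C)>=1
    A->D: in-degree(D)=0, level(D)=1, enqueue
  process B: level=0
    B->C: in-degree(C)=0, level(C)=1, enqueue
  process D: level=1
  process C: level=1
All levels: A:0, B:0, C:1, D:1
level(C) = 1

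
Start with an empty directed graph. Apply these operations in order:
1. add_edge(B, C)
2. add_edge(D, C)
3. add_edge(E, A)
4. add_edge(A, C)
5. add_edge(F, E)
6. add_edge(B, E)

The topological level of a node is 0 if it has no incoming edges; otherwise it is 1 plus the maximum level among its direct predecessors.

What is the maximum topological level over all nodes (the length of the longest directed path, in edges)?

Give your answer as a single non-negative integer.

Op 1: add_edge(B, C). Edges now: 1
Op 2: add_edge(D, C). Edges now: 2
Op 3: add_edge(E, A). Edges now: 3
Op 4: add_edge(A, C). Edges now: 4
Op 5: add_edge(F, E). Edges now: 5
Op 6: add_edge(B, E). Edges now: 6
Compute levels (Kahn BFS):
  sources (in-degree 0): B, D, F
  process B: level=0
    B->C: in-degree(C)=2, level(C)>=1
    B->E: in-degree(E)=1, level(E)>=1
  process D: level=0
    D->C: in-degree(C)=1, level(C)>=1
  process F: level=0
    F->E: in-degree(E)=0, level(E)=1, enqueue
  process E: level=1
    E->A: in-degree(A)=0, level(A)=2, enqueue
  process A: level=2
    A->C: in-degree(C)=0, level(C)=3, enqueue
  process C: level=3
All levels: A:2, B:0, C:3, D:0, E:1, F:0
max level = 3

Answer: 3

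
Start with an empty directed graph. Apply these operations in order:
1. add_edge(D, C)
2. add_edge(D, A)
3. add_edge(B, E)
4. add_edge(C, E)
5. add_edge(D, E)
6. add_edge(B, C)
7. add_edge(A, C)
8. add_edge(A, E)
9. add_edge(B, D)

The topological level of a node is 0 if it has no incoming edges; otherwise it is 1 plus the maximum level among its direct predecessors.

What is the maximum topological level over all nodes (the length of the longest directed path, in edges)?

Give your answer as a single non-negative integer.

Answer: 4

Derivation:
Op 1: add_edge(D, C). Edges now: 1
Op 2: add_edge(D, A). Edges now: 2
Op 3: add_edge(B, E). Edges now: 3
Op 4: add_edge(C, E). Edges now: 4
Op 5: add_edge(D, E). Edges now: 5
Op 6: add_edge(B, C). Edges now: 6
Op 7: add_edge(A, C). Edges now: 7
Op 8: add_edge(A, E). Edges now: 8
Op 9: add_edge(B, D). Edges now: 9
Compute levels (Kahn BFS):
  sources (in-degree 0): B
  process B: level=0
    B->C: in-degree(C)=2, level(C)>=1
    B->D: in-degree(D)=0, level(D)=1, enqueue
    B->E: in-degree(E)=3, level(E)>=1
  process D: level=1
    D->A: in-degree(A)=0, level(A)=2, enqueue
    D->C: in-degree(C)=1, level(C)>=2
    D->E: in-degree(E)=2, level(E)>=2
  process A: level=2
    A->C: in-degree(C)=0, level(C)=3, enqueue
    A->E: in-degree(E)=1, level(E)>=3
  process C: level=3
    C->E: in-degree(E)=0, level(E)=4, enqueue
  process E: level=4
All levels: A:2, B:0, C:3, D:1, E:4
max level = 4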